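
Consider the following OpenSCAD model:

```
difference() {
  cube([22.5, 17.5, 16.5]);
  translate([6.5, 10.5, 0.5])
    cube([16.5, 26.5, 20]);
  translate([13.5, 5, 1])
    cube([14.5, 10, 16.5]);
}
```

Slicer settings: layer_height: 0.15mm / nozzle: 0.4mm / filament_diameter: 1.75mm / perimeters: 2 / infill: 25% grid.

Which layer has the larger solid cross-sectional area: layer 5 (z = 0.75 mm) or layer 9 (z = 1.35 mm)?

layer 5 (z = 0.75 mm)

Layer 5 (z = 0.75): the cube (footprint 22.5×17.5) is included at this height (area 393.75 mm²); the 16.5×26.5 cube at (6.5, 10.5) contributes its full rectangle (area 437.25 mm²); the cube at (13.5, 5) is not intersected at this z (z outside [1, 17.5]); After the difference (first − rest): starting from the 22.5×17.5 cube (393.75 mm²), the 16.5×26.5 cube at (6.5, 10.5) partially overlaps it — only the 112.00 mm² overlap (of its 437.25 mm²) is removed, clipping the outline — area = 281.75 mm². So its area = 281.75 mm². Layer 9 (z = 1.35): the 22.5×17.5 cube contributes its full rectangle (area 393.75 mm²); the cube at (6.5, 10.5) is present — its section is the full 16.5×26.5 rectangle (area 437.25 mm²); the cube at (13.5, 5) (footprint 14.5×10) is included at this height (area 145.00 mm²); After the difference (first − rest): starting from the 22.5×17.5 cube (393.75 mm²), the 16.5×26.5 cube at (6.5, 10.5) partially overlaps it — only the 112.00 mm² overlap (of its 437.25 mm²) is removed, clipping the outline; the 14.5×10 cube at (13.5, 5) partially overlaps it — only the 49.50 mm² overlap (of its 145.00 mm²) is removed, clipping the outline — area = 232.25 mm². So its area = 232.25 mm². Layer 5 is larger (281.75 vs 232.25 mm²).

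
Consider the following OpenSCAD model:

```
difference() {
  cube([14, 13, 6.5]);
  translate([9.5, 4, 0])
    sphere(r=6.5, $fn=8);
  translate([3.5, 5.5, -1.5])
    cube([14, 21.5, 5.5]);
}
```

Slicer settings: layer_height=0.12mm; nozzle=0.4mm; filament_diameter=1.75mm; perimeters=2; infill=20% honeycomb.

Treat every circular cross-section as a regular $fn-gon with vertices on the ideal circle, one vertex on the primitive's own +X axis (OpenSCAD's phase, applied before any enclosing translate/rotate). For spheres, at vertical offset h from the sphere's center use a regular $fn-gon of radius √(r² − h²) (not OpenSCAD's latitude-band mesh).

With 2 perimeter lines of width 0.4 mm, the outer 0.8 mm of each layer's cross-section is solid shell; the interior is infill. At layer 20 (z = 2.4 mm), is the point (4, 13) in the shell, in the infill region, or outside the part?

outside

At z = 2.4 mm: the cube (footprint 14×13) is included at this height; the r=6.5 sphere at (9.5, 4) slices to a regular 8-gon of circumradius 6.041 (√(r²−h²) with h=2.4 from center); the cube at (3.5, 5.5) is present — its section is the full 14×21.5 rectangle; Subtracting the remaining from the first: starting from the 14×13 cube, the r=6.5 sphere at (9.5, 4) partially overlaps it — only the 87.57 mm² overlap (of its 103.21 mm²) is removed, clipping the outline; the 14×21.5 cube at (3.5, 5.5) partially overlaps it — only the 45.36 mm² overlap (of its 301.00 mm²) is removed, clipping the outline — 2 connected regions. Overall, the cross-section has 2 separate islands. The nearest boundary edge runs (0.00, 13.00)→(3.50, 13.00); distance from the point to it = 0.50 mm. The point is not inside any of the regions above, so it lies outside the cross-section (0.50 mm from the nearest boundary).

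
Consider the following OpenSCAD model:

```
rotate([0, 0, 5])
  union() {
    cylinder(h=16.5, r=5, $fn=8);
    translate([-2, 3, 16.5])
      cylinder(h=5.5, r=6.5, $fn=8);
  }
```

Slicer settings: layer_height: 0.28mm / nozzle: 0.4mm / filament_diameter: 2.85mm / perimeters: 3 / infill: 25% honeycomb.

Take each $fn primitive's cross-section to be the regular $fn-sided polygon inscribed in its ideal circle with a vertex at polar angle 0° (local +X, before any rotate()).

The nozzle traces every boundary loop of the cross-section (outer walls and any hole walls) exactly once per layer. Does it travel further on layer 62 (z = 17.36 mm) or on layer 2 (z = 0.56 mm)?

layer 62 (z = 17.36 mm)

Layer 62 (z = 17.36): the cylinder is not intersected at this z (z outside [0, 16.5]); the cylinder at (-2, 3): section is a regular 8-gon, circumradius r=6.5 (perimeter = 2·8·6.500·sin(180°/8) = 39.80 mm); Merging all regions: only the r=6.5 cylinder at (-2, 3) is present, so the union is just that shape — boundary = 39.80 mm; (rotated 5° about Z; rotation is an isometry so areas/perimeters/island counts are preserved). So its perimeter = 39.80 mm. Layer 2 (z = 0.56): the r=5 cylinder gives a regular 8-gon of circumradius 5 (constant along its height) (perimeter = 2·8·5.000·sin(180°/8) = 30.61 mm); the cylinder at (-2, 3) does not reach this height (z outside [16.5, 22]); Taking the union: only the r=5 cylinder is present, so the union is just that shape — boundary = 30.61 mm; (rotated 5° about Z; rotation is an isometry so areas/perimeters/island counts are preserved). So its perimeter = 30.61 mm. Layer 62 is larger (39.80 vs 30.61 mm).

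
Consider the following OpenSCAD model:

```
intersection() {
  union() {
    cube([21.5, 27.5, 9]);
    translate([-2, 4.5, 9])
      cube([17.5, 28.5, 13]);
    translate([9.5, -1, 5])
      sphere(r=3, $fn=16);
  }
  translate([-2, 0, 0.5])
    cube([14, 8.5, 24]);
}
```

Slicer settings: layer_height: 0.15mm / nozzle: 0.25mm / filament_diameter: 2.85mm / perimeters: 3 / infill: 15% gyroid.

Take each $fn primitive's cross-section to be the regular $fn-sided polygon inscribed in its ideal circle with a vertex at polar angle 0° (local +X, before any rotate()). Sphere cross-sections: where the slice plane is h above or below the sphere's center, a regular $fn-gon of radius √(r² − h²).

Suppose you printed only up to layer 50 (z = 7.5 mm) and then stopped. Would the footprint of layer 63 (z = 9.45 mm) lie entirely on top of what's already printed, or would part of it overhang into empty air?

Compare the two slices. At z = 7.5: the 21.5×27.5 cube contributes its full rectangle (area 591.25 mm²); the cube at (-2, 4.5) does not reach this height (z outside [9, 22]); the sphere at (9.5, -1): section is a regular 16-gon, circumradius = √(r²−h²) = √(3²−2.5²) = 1.658 (area = (16/2)·1.658²·sin(360°/16) = 8.42 mm²); Combining (union): the regions partially overlap — summed areas 599.67 mm² minus the doubly-counted overlap 1.15 mm² gives 598.51 mm² — area = 598.51 mm²; the cube at (-2, 0) (footprint 14×8.5) is included at this height (area 119.00 mm²); Taking the intersection: the 14×8.5 cube at (-2, 0) partially overlaps that combined region; clipping to the common part keeps 102.00 mm² — area = 102.00 mm². At z = 9.45: the cube is not intersected at this z (z outside [0, 9]); the 17.5×28.5 cube at (-2, 4.5) contributes its full rectangle (area 498.75 mm²); the sphere at (9.5, -1) is not intersected at this z (|z−center|=4.450 > r=3); Taking the union: only the 17.5×28.5 cube at (-2, 4.5) is present, so the union is just that shape — area = 498.75 mm²; the cube at (-2, 0) is present — its section is the full 14×8.5 rectangle (area 119.00 mm²); Taking the intersection: the 14×8.5 cube at (-2, 0) partially overlaps the result so far; clipping to the common part keeps 56.00 mm² — area = 56.00 mm². Checking containment: at z = 9.45 the cross-section extends beyond the z = 7.5 cross-section by about 8.00 mm².

part overhangs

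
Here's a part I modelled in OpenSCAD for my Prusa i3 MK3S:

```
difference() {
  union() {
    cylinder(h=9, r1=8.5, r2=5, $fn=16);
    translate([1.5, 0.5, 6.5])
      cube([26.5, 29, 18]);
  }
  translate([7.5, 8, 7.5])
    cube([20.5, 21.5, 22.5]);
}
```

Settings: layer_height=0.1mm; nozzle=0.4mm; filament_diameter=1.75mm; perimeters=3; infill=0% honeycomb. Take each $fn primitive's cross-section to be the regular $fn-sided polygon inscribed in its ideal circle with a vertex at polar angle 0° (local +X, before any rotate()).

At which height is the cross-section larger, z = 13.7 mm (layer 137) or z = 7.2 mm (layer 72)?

Layer 137 (z = 13.7): the cone is absent (z outside [0, 9]); the cube at (1.5, 0.5) is present — its section is the full 26.5×29 rectangle (area 768.50 mm²); Merging all regions: only the 26.5×29 cube at (1.5, 0.5) is present, so the union is just that shape — area = 768.50 mm²; the cube at (7.5, 8) (footprint 20.5×21.5) is included at this height (area 440.75 mm²); Taking the first minus the rest: starting from the result so far (768.50 mm²), the 20.5×21.5 cube at (7.5, 8) lies inside it touching the edge (removes its full 440.75 mm²) — area = 327.75 mm². So its area = 327.75 mm². Layer 72 (z = 7.2): the cone (r1=8.5→r2=5) has section circumradius 5.700 here — a regular 16-gon (area = (16/2)·5.700²·sin(360°/16) = 99.47 mm²); the cube at (1.5, 0.5) (footprint 26.5×29) is included at this height (area 768.50 mm²); Combining (union): the regions partially overlap — summed areas 867.97 mm² minus the doubly-counted overlap 14.47 mm² gives 853.50 mm² — area = 853.50 mm²; the cube at (7.5, 8) does not reach this height (z outside [7.5, 30]); Taking the first minus the rest: none of the subtracted shapes is present at this height, so that combined region is unchanged — area = 853.50 mm². So its area = 853.50 mm². Layer 72 is larger (853.50 vs 327.75 mm²).

layer 72 (z = 7.2 mm)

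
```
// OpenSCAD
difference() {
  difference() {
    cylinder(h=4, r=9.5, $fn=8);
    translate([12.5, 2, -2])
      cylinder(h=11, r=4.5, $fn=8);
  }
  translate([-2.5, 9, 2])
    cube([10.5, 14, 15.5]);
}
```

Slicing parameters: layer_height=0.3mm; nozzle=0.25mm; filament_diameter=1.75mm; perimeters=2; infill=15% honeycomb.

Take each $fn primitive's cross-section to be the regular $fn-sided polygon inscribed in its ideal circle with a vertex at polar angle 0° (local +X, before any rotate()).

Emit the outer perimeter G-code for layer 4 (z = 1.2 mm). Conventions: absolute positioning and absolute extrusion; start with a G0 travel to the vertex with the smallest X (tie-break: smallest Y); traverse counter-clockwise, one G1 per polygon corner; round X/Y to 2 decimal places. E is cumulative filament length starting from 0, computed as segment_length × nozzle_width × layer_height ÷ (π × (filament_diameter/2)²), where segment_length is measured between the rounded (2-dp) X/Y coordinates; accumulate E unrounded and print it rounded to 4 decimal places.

At z = 1.2 mm: the r=9.5 cylinder gives a regular 8-gon of circumradius 9.5 (constant along its height); the cylinder at (12.5, 2): section is a regular 8-gon, circumradius r=4.5; Taking the first minus the rest: starting from the r=9.5 cylinder, the r=4.5 cylinder at (12.5, 2) partially overlaps it — only the 1.89 mm² overlap (of its 57.28 mm²) is removed, clipping the outline — 1 connected region; the cube at (-2.5, 9) does not reach this height (z outside [2, 17.5]); After the difference (first − rest): none of the subtracted shapes is present at this height, so that combined region is unchanged — 1 connected region. The outline is a single polygon with 10 vertices. Extrusion per mm of travel: 0.25 × 0.3 / (π × 0.875²) = 0.031181. Accumulating E over each segment gives final E = 1.8141.

G0 X-9.50 Y0.00 Z1.20
G1 X-6.72 Y-6.72 E0.2268
G1 X0.00 Y-9.50 E0.4535
G1 X6.72 Y-6.72 E0.6803
G1 X9.16 Y-0.81 E0.8797
G1 X8.00 Y2.00 E0.9744
G1 X8.34 Y2.81 E1.0018
G1 X6.72 Y6.72 E1.1338
G1 X0.00 Y9.50 E1.3606
G1 X-6.72 Y6.72 E1.5873
G1 X-9.50 Y0.00 E1.8141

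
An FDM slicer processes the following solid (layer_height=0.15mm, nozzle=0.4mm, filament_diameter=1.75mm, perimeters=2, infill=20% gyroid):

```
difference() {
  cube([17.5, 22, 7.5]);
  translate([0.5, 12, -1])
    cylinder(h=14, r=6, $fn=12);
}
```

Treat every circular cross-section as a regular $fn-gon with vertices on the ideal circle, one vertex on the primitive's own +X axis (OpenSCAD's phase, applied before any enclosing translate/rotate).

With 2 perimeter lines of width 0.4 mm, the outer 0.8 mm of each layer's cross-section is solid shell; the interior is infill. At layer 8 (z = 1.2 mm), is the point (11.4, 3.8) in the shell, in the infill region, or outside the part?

At z = 1.2 mm: the cube (footprint 17.5×22) is included at this height; the r=6 cylinder at (0.5, 12) contributes a regular 12-gon of circumradius 6; Subtracting the remaining from the first: starting from the 17.5×22 cube, the r=6 cylinder at (0.5, 12) partially overlaps it — only the 59.93 mm² overlap (of its 108.00 mm²) is removed, clipping the outline — 1 connected region. Overall, the cross-section is a single solid region. The nearest boundary edge runs (17.50, 0.00)→(0.00, 0.00); distance from the point to it = 3.80 mm. The point is inside the cross-section and 3.80 mm from the nearest boundary — more than the 0.8 mm shell width (2 × 0.4), so it's in the infill interior.

infill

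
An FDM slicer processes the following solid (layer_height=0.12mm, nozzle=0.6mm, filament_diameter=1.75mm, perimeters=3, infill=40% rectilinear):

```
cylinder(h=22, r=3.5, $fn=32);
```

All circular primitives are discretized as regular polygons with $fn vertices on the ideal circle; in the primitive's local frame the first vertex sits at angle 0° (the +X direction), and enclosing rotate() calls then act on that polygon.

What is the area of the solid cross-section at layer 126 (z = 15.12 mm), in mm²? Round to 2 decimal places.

At z = 15.12 mm: the cylinder: section is a regular 32-gon, circumradius r=3.5 (area = (32/2)·3.500²·sin(360°/32) = 38.24 mm²). Overall, the cross-section is a single solid region. Net area = 38.24 mm².

38.24 mm²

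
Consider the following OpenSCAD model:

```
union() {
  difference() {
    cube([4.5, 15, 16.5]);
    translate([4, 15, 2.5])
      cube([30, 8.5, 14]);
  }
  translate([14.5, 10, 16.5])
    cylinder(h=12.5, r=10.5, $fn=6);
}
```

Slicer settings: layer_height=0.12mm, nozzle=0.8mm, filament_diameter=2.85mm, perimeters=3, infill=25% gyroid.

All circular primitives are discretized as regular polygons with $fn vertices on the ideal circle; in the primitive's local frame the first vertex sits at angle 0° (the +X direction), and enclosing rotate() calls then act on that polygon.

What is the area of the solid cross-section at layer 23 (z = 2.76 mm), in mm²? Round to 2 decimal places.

At z = 2.76 mm: the 4.5×15 cube contributes its full rectangle (area 67.50 mm²); the 30×8.5 cube at (4, 15) contributes its full rectangle (area 255.00 mm²); After the difference (first − rest): starting from the 4.5×15 cube (67.50 mm²), the 30×8.5 cube at (4, 15) misses the remaining region (no effect) — area = 67.50 mm²; the cylinder at (14.5, 10) is absent (z outside [16.5, 29]); Taking the union: only that combined region is present, so the union is just that shape — area = 67.50 mm². Overall, the cross-section is a single solid region. Net area = 67.50 mm².

67.50 mm²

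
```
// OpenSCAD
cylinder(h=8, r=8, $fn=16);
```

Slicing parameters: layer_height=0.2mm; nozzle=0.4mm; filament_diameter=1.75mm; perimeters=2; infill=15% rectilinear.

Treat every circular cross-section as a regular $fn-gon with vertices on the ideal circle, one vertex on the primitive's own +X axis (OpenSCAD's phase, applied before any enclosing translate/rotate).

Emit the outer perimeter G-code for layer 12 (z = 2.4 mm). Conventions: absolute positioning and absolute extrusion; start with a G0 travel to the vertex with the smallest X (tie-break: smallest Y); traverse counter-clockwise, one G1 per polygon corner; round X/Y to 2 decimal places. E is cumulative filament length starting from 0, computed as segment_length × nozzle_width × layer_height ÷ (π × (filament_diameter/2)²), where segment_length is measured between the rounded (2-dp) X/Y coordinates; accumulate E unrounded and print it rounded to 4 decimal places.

At z = 2.4 mm: the r=8 cylinder contributes a regular 16-gon of circumradius 8. The outline is a single polygon with 16 vertices. Extrusion per mm of travel: 0.4 × 0.2 / (π × 0.875²) = 0.033260. Accumulating E over each segment gives final E = 1.6612.

G0 X-8.00 Y0.00 Z2.40
G1 X-7.39 Y-3.06 E0.1038
G1 X-5.66 Y-5.66 E0.2076
G1 X-3.06 Y-7.39 E0.3115
G1 X0.00 Y-8.00 E0.4153
G1 X3.06 Y-7.39 E0.5191
G1 X5.66 Y-5.66 E0.6229
G1 X7.39 Y-3.06 E0.7268
G1 X8.00 Y0.00 E0.8306
G1 X7.39 Y3.06 E0.9344
G1 X5.66 Y5.66 E1.0382
G1 X3.06 Y7.39 E1.1421
G1 X0.00 Y8.00 E1.2459
G1 X-3.06 Y7.39 E1.3497
G1 X-5.66 Y5.66 E1.4535
G1 X-7.39 Y3.06 E1.5574
G1 X-8.00 Y0.00 E1.6612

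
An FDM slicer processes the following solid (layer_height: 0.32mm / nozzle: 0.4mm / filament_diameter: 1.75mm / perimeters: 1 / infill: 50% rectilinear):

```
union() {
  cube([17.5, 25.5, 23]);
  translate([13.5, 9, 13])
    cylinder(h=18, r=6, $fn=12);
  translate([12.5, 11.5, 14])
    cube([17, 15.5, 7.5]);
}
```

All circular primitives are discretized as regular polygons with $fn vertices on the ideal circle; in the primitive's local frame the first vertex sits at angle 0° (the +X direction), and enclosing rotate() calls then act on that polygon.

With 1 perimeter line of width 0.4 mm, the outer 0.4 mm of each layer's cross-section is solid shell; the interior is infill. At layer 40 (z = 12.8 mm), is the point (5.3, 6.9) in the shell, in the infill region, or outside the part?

At z = 12.8 mm: the cube (footprint 17.5×25.5) is included at this height; the cylinder at (13.5, 9) does not reach this height (z outside [13, 31]); the cube at (12.5, 11.5) is absent (z outside [14, 21.5]); Taking the union: only the 17.5×25.5 cube is present, so the union is just that shape — 1 connected region. Overall, the cross-section is a single solid region. The nearest boundary edge runs (0.00, 25.50)→(0.00, 0.00); distance from the point to it = 5.30 mm. The point is inside the cross-section and 5.30 mm from the nearest boundary — more than the 0.4 mm shell width (1 × 0.4), so it's in the infill interior.

infill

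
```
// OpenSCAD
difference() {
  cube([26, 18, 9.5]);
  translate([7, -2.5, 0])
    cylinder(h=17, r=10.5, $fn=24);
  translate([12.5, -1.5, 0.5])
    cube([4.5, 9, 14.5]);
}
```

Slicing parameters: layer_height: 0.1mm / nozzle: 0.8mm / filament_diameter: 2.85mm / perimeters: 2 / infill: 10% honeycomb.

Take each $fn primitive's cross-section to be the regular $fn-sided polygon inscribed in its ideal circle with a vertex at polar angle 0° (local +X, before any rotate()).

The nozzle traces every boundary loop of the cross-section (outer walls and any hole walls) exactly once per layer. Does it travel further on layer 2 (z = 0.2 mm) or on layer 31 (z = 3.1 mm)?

Layer 2 (z = 0.2): the cube (footprint 26×18) is included at this height (perimeter 88.00 mm); the r=10.5 cylinder at (7, -2.5) gives a regular 24-gon of circumradius 10.5 (constant along its height) (perimeter = 2·24·10.500·sin(180°/24) = 65.79 mm); the cube at (12.5, -1.5) does not reach this height (z outside [0.5, 15]); Taking the first minus the rest: starting from the 26×18 cube, the r=10.5 cylinder at (7, -2.5) partially overlaps it — only the 109.41 mm² overlap (of its 342.42 mm²) is removed, clipping the outline — boundary = 87.19 mm. So its perimeter = 87.19 mm. Layer 31 (z = 3.1): the cube (footprint 26×18) is included at this height (perimeter 88.00 mm); the cylinder at (7, -2.5): section is a regular 24-gon, circumradius r=10.5 (perimeter = 2·24·10.500·sin(180°/24) = 65.79 mm); the cube at (12.5, -1.5) (footprint 4.5×9) is included at this height (perimeter 27.00 mm); Taking the first minus the rest: starting from the 26×18 cube, the r=10.5 cylinder at (7, -2.5) partially overlaps it — only the 109.41 mm² overlap (of its 342.42 mm²) is removed, clipping the outline; the 4.5×9 cube at (12.5, -1.5) partially overlaps it — only the 14.95 mm² overlap (of its 40.50 mm²) is removed, clipping the outline — boundary = 92.19 mm. So its perimeter = 92.19 mm. Layer 31 is larger (92.19 vs 87.19 mm).

layer 31 (z = 3.1 mm)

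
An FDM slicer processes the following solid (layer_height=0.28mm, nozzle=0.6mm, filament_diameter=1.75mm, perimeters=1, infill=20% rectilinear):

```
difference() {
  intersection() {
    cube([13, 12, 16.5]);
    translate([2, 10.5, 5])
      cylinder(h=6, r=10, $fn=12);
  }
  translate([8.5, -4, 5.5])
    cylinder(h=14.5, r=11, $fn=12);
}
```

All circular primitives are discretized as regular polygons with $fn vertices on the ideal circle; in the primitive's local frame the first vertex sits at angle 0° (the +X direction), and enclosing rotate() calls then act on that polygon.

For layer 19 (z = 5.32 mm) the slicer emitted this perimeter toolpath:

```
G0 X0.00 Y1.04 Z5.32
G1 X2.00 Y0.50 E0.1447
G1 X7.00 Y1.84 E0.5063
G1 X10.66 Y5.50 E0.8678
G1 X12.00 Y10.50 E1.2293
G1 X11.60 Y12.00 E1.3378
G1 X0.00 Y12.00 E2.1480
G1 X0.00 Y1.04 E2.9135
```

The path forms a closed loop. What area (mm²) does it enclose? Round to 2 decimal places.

Apply the shoelace formula to the sequence of (X, Y) vertices; enclosed area = 112.16 mm².

112.16 mm²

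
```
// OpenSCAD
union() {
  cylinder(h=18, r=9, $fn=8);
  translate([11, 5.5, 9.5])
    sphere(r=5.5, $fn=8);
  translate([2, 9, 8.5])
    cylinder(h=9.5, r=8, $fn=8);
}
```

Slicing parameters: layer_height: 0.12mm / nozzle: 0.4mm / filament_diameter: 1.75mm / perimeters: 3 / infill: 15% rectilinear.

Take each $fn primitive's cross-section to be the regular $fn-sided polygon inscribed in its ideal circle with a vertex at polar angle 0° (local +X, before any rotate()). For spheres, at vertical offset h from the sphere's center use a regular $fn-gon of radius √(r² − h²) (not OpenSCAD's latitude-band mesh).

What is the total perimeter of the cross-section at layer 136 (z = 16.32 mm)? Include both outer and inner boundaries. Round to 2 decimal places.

72.34 mm

At z = 16.32 mm: the r=9 cylinder gives a regular 8-gon of circumradius 9 (constant along its height) (perimeter = 2·8·9.000·sin(180°/8) = 55.11 mm); the sphere at (11, 5.5) does not reach this height (|z−center|=6.820 > r=5.5); the cylinder at (2, 9): section is a regular 8-gon, circumradius r=8 (perimeter = 2·8·8.000·sin(180°/8) = 48.98 mm); Combining (union): the regions partially overlap (shared area 63.71 mm²), so the edge portions inside another operand are dropped and the merged outline is re-measured after clipping — boundary = 72.34 mm. Overall, the cross-section is a single solid region. Total boundary length (outer) = 72.34 mm.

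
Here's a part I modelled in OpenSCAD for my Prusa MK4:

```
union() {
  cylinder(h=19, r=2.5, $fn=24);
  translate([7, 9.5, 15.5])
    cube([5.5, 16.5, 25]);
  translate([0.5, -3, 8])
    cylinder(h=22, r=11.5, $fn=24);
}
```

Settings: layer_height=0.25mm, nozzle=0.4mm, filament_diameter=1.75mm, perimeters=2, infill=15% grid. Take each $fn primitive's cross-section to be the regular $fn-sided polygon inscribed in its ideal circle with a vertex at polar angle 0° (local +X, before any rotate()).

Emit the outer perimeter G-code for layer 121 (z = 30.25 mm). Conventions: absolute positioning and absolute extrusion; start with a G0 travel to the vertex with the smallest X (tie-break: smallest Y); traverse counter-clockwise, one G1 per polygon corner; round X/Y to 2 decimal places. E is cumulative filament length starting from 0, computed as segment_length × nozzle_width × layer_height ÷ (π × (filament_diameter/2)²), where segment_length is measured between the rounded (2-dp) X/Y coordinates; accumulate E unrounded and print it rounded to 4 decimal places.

At z = 30.25 mm: the cylinder does not reach this height (z outside [0, 19]); the 5.5×16.5 cube at (7, 9.5) contributes its full rectangle; the cylinder at (0.5, -3) is not intersected at this z (z outside [8, 30]); Merging all regions: only the 5.5×16.5 cube at (7, 9.5) is present, so the union is just that shape — 1 connected region. The outline is a single polygon with 4 vertices. Extrusion per mm of travel: 0.4 × 0.25 / (π × 0.875²) = 0.041575. Accumulating E over each segment gives final E = 1.8293.

G0 X7.00 Y9.50 Z30.25
G1 X12.50 Y9.50 E0.2287
G1 X12.50 Y26.00 E0.9147
G1 X7.00 Y26.00 E1.1433
G1 X7.00 Y9.50 E1.8293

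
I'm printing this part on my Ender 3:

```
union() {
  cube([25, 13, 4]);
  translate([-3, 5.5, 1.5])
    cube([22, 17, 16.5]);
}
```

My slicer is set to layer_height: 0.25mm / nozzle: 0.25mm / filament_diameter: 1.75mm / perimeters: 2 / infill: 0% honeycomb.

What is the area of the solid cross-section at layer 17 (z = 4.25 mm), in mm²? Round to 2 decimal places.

At z = 4.25 mm: the cube is not intersected at this z (z outside [0, 4]); the cube at (-3, 5.5) (footprint 22×17) is included at this height (area 374.00 mm²); Taking the union: only the 22×17 cube at (-3, 5.5) is present, so the union is just that shape — area = 374.00 mm². Overall, the cross-section is a single solid region. Net area = 374.00 mm².

374.00 mm²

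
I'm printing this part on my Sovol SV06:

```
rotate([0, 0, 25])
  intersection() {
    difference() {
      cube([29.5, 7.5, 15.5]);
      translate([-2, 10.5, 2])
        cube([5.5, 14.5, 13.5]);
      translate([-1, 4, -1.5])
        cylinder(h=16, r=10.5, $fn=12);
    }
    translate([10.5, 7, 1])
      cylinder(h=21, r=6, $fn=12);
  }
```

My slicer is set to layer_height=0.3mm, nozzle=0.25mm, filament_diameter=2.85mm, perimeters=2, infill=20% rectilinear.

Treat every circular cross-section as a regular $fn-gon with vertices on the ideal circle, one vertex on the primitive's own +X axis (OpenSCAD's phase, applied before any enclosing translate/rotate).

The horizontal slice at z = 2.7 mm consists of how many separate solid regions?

At z = 2.7 mm: the 29.5×7.5 cube contributes its full rectangle; the cube at (-2, 10.5) (footprint 5.5×14.5) is included at this height; the cylinder at (-1, 4): section is a regular 12-gon, circumradius r=10.5; After the difference (first − rest): starting from the 29.5×7.5 cube, the 5.5×14.5 cube at (-2, 10.5) misses the remaining region (no effect); the r=10.5 cylinder at (-1, 4) partially overlaps it — only the 67.47 mm² overlap (of its 330.75 mm²) is removed, clipping the outline — 1 connected region; the r=6 cylinder at (10.5, 7) contributes a regular 12-gon of circumradius 6; Taking the intersection: the r=6 cylinder at (10.5, 7) partially overlaps that combined region; clipping to the common part keeps 38.91 mm² — 1 connected region; (whole slice rotated 25° about Z — lengths, areas and connectivity unchanged). The result has 1 disconnected region.

1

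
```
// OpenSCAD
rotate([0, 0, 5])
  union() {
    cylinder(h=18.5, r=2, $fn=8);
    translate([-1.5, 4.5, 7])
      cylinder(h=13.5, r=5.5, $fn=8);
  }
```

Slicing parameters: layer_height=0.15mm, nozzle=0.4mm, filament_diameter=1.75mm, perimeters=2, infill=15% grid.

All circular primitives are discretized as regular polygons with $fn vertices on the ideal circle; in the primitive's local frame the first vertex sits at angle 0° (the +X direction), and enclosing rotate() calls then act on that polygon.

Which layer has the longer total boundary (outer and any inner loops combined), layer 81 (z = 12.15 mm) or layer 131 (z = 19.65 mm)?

Layer 81 (z = 12.15): the cylinder: section is a regular 8-gon, circumradius r=2 (perimeter = 2·8·2.000·sin(180°/8) = 12.25 mm); the r=5.5 cylinder at (-1.5, 4.5) gives a regular 8-gon of circumradius 5.5 (constant along its height) (perimeter = 2·8·5.500·sin(180°/8) = 33.68 mm); Taking the union: the regions partially overlap (shared area 6.95 mm²), so the edge portions inside another operand are dropped and the merged outline is re-measured after clipping — boundary = 35.45 mm; (rotated 5° about Z; rotation is an isometry so areas/perimeters/island counts are preserved). So its perimeter = 35.45 mm. Layer 131 (z = 19.65): the cylinder does not reach this height (z outside [0, 18.5]); the r=5.5 cylinder at (-1.5, 4.5) contributes a regular 8-gon of circumradius 5.5 (perimeter = 2·8·5.500·sin(180°/8) = 33.68 mm); Merging all regions: only the r=5.5 cylinder at (-1.5, 4.5) is present, so the union is just that shape — boundary = 33.68 mm; (whole slice rotated 5° about Z — lengths, areas and connectivity unchanged). So its perimeter = 33.68 mm. Layer 81 is larger (35.45 vs 33.68 mm).

layer 81 (z = 12.15 mm)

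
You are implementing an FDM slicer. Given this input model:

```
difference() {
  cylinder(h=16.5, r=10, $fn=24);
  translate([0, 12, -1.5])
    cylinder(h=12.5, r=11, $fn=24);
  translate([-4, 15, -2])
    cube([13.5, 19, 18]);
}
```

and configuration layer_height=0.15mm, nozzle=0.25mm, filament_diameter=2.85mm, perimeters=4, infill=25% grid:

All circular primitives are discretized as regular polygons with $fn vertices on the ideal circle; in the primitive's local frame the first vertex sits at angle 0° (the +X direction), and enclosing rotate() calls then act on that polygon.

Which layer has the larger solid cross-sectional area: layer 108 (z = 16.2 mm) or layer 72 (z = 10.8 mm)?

Layer 108 (z = 16.2): the cylinder: section is a regular 24-gon, circumradius r=10 (area = (24/2)·10.000²·sin(360°/24) = 310.58 mm²); the cylinder at (0, 12) does not reach this height (z outside [-1.5, 11]); the cube at (-4, 15) is absent (z outside [-2, 16]); Taking the first minus the rest: none of the subtracted shapes is present at this height, so the r=10 cylinder is unchanged — area = 310.58 mm². So its area = 310.58 mm². Layer 72 (z = 10.8): the r=10 cylinder contributes a regular 24-gon of circumradius 10 (area = (24/2)·10.000²·sin(360°/24) = 310.58 mm²); the r=11 cylinder at (0, 12) gives a regular 24-gon of circumradius 11 (constant along its height) (area = (24/2)·11.000²·sin(360°/24) = 375.81 mm²); the cube at (-4, 15) (footprint 13.5×19) is included at this height (area 256.50 mm²); After the difference (first − rest): starting from the r=10 cylinder (310.58 mm²), the r=11 cylinder at (0, 12) partially overlaps it — only the 106.19 mm² overlap (of its 375.81 mm²) is removed, clipping the outline; the 13.5×19 cube at (-4, 15) misses the remaining region (no effect) — area = 204.39 mm². So its area = 204.39 mm². Layer 108 is larger (310.58 vs 204.39 mm²).

layer 108 (z = 16.2 mm)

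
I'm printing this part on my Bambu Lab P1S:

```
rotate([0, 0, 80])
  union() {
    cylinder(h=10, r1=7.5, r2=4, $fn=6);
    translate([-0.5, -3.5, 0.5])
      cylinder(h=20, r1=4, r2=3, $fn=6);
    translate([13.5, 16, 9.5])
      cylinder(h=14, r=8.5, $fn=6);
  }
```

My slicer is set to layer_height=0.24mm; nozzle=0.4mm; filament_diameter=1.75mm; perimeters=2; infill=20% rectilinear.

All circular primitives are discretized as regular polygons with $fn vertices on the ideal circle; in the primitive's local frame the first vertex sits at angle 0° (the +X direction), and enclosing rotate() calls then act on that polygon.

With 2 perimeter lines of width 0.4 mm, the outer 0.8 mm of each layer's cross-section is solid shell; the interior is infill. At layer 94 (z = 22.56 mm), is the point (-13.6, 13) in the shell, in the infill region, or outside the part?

infill

At z = 22.56 mm: the cone does not reach this height (z outside [0, 10]); the cone at (-0.5, -3.5) is not intersected at this z (z outside [0.5, 20.5]); the r=8.5 cylinder at (13.5, 16) gives a regular 6-gon of circumradius 8.5 (constant along its height); Taking the union: only the r=8.5 cylinder at (13.5, 16) is present, so the union is just that shape — 1 connected region; (rotated 80° about Z; rotation is an isometry so areas/perimeters/island counts are preserved). Overall, the cross-section is a single solid region. Undo the 80° rotation: the query point maps to (10.441, 15.651) in the un-rotated model frame. The nearest boundary edge runs (5.00, 16.00)→(9.25, 8.64); distance from the point to it = 4.54 mm. The point is inside the cross-section and 4.54 mm from the nearest boundary — more than the 0.8 mm shell width (2 × 0.4), so it's in the infill interior.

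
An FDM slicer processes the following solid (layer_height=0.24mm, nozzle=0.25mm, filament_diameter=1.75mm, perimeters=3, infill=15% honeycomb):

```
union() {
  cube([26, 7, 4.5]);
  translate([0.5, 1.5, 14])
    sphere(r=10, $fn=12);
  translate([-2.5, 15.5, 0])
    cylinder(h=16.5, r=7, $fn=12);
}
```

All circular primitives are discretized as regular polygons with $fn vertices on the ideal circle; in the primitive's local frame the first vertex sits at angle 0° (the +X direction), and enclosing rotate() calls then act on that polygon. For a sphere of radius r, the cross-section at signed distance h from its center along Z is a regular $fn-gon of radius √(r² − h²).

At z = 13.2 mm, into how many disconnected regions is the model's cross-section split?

At z = 13.2 mm: the cube is absent (z outside [0, 4.5]); the r=10 sphere at (0.5, 1.5) slices to a regular 12-gon of circumradius 9.968 (√(r²−h²) with h=0.8 from center); the r=7 cylinder at (-2.5, 15.5) contributes a regular 12-gon of circumradius 7; Merging all regions: the regions partially overlap (shared area 12.64 mm²), so overlapping operands fuse into one piece — 1 connected region. The result has 1 disconnected region.

1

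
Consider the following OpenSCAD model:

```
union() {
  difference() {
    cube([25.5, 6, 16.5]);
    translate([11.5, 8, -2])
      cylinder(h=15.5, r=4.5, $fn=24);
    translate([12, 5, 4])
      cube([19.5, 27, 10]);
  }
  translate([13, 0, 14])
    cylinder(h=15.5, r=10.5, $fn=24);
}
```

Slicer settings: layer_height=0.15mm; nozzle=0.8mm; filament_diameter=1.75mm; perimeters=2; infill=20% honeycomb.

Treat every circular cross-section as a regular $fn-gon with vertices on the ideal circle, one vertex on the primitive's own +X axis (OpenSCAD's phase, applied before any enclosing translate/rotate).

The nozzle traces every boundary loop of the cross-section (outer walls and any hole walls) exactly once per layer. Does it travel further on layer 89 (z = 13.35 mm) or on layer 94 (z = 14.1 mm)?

layer 94 (z = 14.1 mm)

Layer 89 (z = 13.35): the cube (footprint 25.5×6) is included at this height (perimeter 63.00 mm); the cylinder at (11.5, 8): section is a regular 24-gon, circumradius r=4.5 (perimeter = 2·24·4.500·sin(180°/24) = 28.19 mm); the cube at (12, 5) is present — its section is the full 19.5×27 rectangle (perimeter 93.00 mm); Subtracting the remaining from the first: starting from the 25.5×6 cube, the r=4.5 cylinder at (11.5, 8) partially overlaps it — only the 14.17 mm² overlap (of its 62.89 mm²) is removed, clipping the outline; the 19.5×27 cube at (12, 5) partially overlaps it — only the 10.31 mm² overlap (of its 526.50 mm²) is removed, clipping the outline — boundary = 63.40 mm; the cylinder at (13, 0) is not intersected at this z (z outside [14, 29.5]); Taking the union: only that combined region is present, so the union is just that shape — boundary = 63.40 mm. So its perimeter = 63.40 mm. Layer 94 (z = 14.1): the cube (footprint 25.5×6) is included at this height (perimeter 63.00 mm); the cylinder at (11.5, 8) is absent (z outside [-2, 13.5]); the cube at (12, 5) is not intersected at this z (z outside [4, 14]); Subtracting the remaining from the first: none of the subtracted shapes is present at this height, so the 25.5×6 cube is unchanged — boundary = 63.00 mm; the cylinder at (13, 0): section is a regular 24-gon, circumradius r=10.5 (perimeter = 2·24·10.500·sin(180°/24) = 65.79 mm); Merging all regions: the regions partially overlap (shared area 118.02 mm²), so the edge portions inside another operand are dropped and the merged outline is re-measured after clipping — boundary = 77.89 mm. So its perimeter = 77.89 mm. Layer 94 is larger (77.89 vs 63.40 mm).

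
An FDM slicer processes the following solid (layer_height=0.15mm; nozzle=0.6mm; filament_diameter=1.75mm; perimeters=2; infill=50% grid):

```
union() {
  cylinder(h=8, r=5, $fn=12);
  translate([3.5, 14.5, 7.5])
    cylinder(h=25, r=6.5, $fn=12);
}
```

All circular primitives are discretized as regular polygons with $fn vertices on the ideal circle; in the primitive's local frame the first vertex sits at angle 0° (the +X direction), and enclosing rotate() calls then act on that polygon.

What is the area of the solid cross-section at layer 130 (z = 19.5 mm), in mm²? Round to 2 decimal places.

At z = 19.5 mm: the cylinder does not reach this height (z outside [0, 8]); the r=6.5 cylinder at (3.5, 14.5) contributes a regular 12-gon of circumradius 6.5 (area = (12/2)·6.500²·sin(360°/12) = 126.75 mm²); Merging all regions: only the r=6.5 cylinder at (3.5, 14.5) is present, so the union is just that shape — area = 126.75 mm². Overall, the cross-section is a single solid region. Net area = 126.75 mm².

126.75 mm²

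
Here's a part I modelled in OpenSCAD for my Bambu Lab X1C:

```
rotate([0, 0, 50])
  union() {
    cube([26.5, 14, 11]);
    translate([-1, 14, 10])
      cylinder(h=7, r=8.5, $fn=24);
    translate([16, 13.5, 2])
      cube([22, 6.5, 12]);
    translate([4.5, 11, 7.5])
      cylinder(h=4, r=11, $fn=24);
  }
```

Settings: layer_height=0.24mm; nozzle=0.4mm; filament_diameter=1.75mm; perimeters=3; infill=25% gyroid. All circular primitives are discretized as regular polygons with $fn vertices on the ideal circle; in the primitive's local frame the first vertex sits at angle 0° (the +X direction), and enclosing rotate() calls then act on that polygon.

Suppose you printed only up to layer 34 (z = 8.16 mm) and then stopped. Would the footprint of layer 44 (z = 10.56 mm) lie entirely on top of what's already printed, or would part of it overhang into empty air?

part overhangs

Compare the two slices. At z = 8.16: the 26.5×14 cube contributes its full rectangle (area 371.00 mm²); the cylinder at (-1, 14) is absent (z outside [10, 17]); the cube at (16, 13.5) (footprint 22×6.5) is included at this height (area 143.00 mm²); the r=11 cylinder at (4.5, 11) gives a regular 24-gon of circumradius 11 (constant along its height) (area = (24/2)·11.000²·sin(360°/24) = 375.81 mm²); Merging all regions: the regions partially overlap — summed areas 889.81 mm² minus the doubly-counted overlap 192.89 mm² gives 696.92 mm² — area = 696.92 mm²; (rotated 50° about Z; rotation is an isometry so areas/perimeters/island counts are preserved). At z = 10.56: the cube is present — its section is the full 26.5×14 rectangle (area 371.00 mm²); the r=8.5 cylinder at (-1, 14) gives a regular 24-gon of circumradius 8.5 (constant along its height) (area = (24/2)·8.500²·sin(360°/24) = 224.40 mm²); the cube at (16, 13.5) (footprint 22×6.5) is included at this height (area 143.00 mm²); the r=11 cylinder at (4.5, 11) contributes a regular 24-gon of circumradius 11 (area = (24/2)·11.000²·sin(360°/24) = 375.81 mm²); Taking the union: the regions partially overlap — summed areas 1114.20 mm² minus the doubly-counted overlap 363.52 mm² gives 750.68 mm² — area = 750.68 mm²; (rotated 50° about Z; rotation is an isometry so areas/perimeters/island counts are preserved). Checking containment: at z = 10.56 the cross-section extends beyond the z = 8.16 cross-section by about 53.76 mm².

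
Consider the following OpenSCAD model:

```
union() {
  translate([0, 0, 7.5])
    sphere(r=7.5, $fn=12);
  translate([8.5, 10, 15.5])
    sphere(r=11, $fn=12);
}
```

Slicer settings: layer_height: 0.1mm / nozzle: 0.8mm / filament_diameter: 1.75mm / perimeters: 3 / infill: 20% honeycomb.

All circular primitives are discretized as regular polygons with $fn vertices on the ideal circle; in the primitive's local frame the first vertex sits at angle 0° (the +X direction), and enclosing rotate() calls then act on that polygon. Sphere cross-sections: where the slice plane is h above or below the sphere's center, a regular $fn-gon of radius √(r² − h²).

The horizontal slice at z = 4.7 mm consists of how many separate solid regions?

2

At z = 4.7 mm: the sphere: section is a regular 12-gon, circumradius = √(r²−h²) = √(7.5²−2.8²) = 6.958; the r=11 sphere at (8.5, 10) slices to a regular 12-gon of circumradius 2.088 (√(r²−h²) with h=10.8 from center); Taking the union: the 2 present regions are separate (no shared area or edge), so areas and boundary lengths simply add and each stays a separate island — 2 connected regions. The result has 2 disconnected regions.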